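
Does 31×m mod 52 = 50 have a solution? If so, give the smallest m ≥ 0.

gcd(31, 52) = 1, so a unique solution mod 52 exists.
31⁻¹ ≡ 47 (mod 52).
m ≡ 47×50 ≡ 10 (mod 52).

10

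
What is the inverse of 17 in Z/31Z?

11

Apply the Euclidean algorithm and back-substitute:
31 = 1*17 + 14
17 = 1*14 + 3
14 = 4*3 + 2
3 = 1*2 + 1
2 = 2*1 + 0
gcd(17, 31) = 1, so the inverse exists.
Back-substitute for 1:
1 = 1*3 − 1*2
  = −1*14 + 5*3
  = 5*17 − 6*14
  = −6*31 + 11*17
So 17⁻¹ ≡ 11 (mod 31).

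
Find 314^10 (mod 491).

51

Using repeated squaring:
10 in binary is 1010, i.e. 10 = 8 + 2.
314^1 ≡ 314 (mod 491)
314^2 ≡ 314^2 = 98596 ≡ 396 (mod 491)
314^4 ≡ 396^2 = 156816 ≡ 187 (mod 491)
314^8 ≡ 187^2 = 34969 ≡ 108 (mod 491)
314^10 = 314^8 * 314^2 ≡ 108 * 396 (mod 491).
108 * 396 = 42768 ≡ 51 (mod 491).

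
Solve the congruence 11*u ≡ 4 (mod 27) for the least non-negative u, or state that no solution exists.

gcd(11, 27) = 1, so a unique solution mod 27 exists.
11⁻¹ ≡ 5 (mod 27).
u ≡ 5*4 ≡ 20 (mod 27).

20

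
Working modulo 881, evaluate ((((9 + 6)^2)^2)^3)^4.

559

9 + 6 = 15
(15)^2 ≡ 225 (mod 881)
(225)^2 ≡ 408 (mod 881)
(408)^3 ≡ 141 (mod 881)
(141)^4 ≡ 559 (mod 881)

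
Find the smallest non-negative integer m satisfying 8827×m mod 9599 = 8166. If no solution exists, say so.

3645

gcd(8827, 9599) = 1, so a unique solution mod 9599 exists.
8827⁻¹ ≡ 8940 (mod 9599).
m ≡ 8940×8166 ≡ 3645 (mod 9599).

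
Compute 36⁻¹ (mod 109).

106

109 = 3×36 + 1
36 = 36×1 + 0
gcd(36, 109) = 1, so the inverse exists.
Bézout: 1 = 1×109 − 3×36.
So 36⁻¹ ≡ −3 ≡ 106 (mod 109).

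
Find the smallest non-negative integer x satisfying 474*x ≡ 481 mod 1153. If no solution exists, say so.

524

gcd(474, 1153) = 1, so a unique solution mod 1153 exists.
474⁻¹ ≡ 1063 (mod 1153).
x ≡ 1063*481 ≡ 524 (mod 1153).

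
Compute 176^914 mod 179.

914 in binary is 1110010010, i.e. 914 = 512 + 256 + 128 + 16 + 2.
176^1 ≡ 176 (mod 179)
176^2 ≡ 176^2 = 30976 ≡ 9 (mod 179)
176^4 ≡ 9^2 = 81 (mod 179)
176^8 ≡ 81^2 = 6561 ≡ 117 (mod 179)
176^16 ≡ 117^2 = 13689 ≡ 85 (mod 179)
176^32 ≡ 85^2 = 7225 ≡ 65 (mod 179)
176^64 ≡ 65^2 = 4225 ≡ 108 (mod 179)
176^128 ≡ 108^2 = 11664 ≡ 29 (mod 179)
176^256 ≡ 29^2 = 841 ≡ 125 (mod 179)
176^512 ≡ 125^2 = 15625 ≡ 52 (mod 179)
176^914 = 176^512 · 176^256 · 176^128 · 176^16 · 176^2 ≡ 52 · 125 · 29 · 85 · 9 (mod 179).
Accumulate the product:
52 · 125 = 6500 ≡ 56
56 · 29 = 1624 ≡ 13
13 · 85 = 1105 ≡ 31
31 · 9 = 279 ≡ 100

100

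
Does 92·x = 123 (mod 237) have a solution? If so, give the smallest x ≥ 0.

gcd(92, 237) = 1, so a unique solution mod 237 exists.
92⁻¹ ≡ 152 (mod 237).
x ≡ 152·123 ≡ 210 (mod 237).

210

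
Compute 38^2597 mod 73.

19

38^1 ≡ 38 (mod 73)
38^2 ≡ 38^2 = 1444 ≡ 57 (mod 73)
38^4 ≡ 57^2 = 3249 ≡ 37 (mod 73)
38^8 ≡ 37^2 = 1369 ≡ 55 (mod 73)
38^16 ≡ 55^2 = 3025 ≡ 32 (mod 73)
38^32 ≡ 32^2 = 1024 ≡ 2 (mod 73)
38^64 ≡ 2^2 = 4 (mod 73)
38^128 ≡ 4^2 = 16 (mod 73)
38^256 ≡ 16^2 = 256 ≡ 37 (mod 73)
38^512 ≡ 37^2 = 1369 ≡ 55 (mod 73)
38^1024 ≡ 55^2 = 3025 ≡ 32 (mod 73)
38^2048 ≡ 32^2 = 1024 ≡ 2 (mod 73)
38^2597 = 38^2048 * 38^512 * 38^32 * 38^4 * 38^1 ≡ 2 * 55 * 2 * 37 * 38 (mod 73).
Accumulate the product:
2 * 55 = 110 ≡ 37
37 * 2 = 74 ≡ 1
1 * 37 = 37
37 * 38 = 1406 ≡ 19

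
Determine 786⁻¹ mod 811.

519

By the extended Euclidean algorithm:
811 = 1*786 + 25
786 = 31*25 + 11
25 = 2*11 + 3
11 = 3*3 + 2
3 = 1*2 + 1
2 = 2*1 + 0
gcd(786, 811) = 1, so the inverse exists.
Back-substitute for 1:
1 = 1*3 − 1*2
  = −1*11 + 4*3
  = 4*25 − 9*11
  = −9*786 + 283*25
  = 283*811 − 292*786
So 786⁻¹ ≡ −292 ≡ 519 (mod 811).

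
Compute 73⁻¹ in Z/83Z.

Apply the Euclidean algorithm and back-substitute:
83 = 1·73 + 10
73 = 7·10 + 3
10 = 3·3 + 1
3 = 3·1 + 0
gcd(73, 83) = 1, so the inverse exists.
Bézout: 1 = 22·83 − 25·73.
So 73⁻¹ ≡ −25 ≡ 58 (mod 83).

58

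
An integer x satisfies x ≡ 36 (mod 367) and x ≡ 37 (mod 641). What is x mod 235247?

367⁻¹ mod 641: 367*386 ≡ 1 (mod 641), so 367⁻¹ ≡ 386.
x = 36 + 367*((37 − 36)*386 mod 641) = 36 + 367*386 = 141698.
Check: 141698 mod 367 = 36, 141698 mod 641 = 37. ✓

141698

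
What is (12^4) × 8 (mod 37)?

(12)^4 ≡ 16 (mod 37)
16 × 8 = 128 ≡ 17 (mod 37)

17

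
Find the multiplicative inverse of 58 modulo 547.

481

547 = 9·58 + 25
58 = 2·25 + 8
25 = 3·8 + 1
8 = 8·1 + 0
gcd(58, 547) = 1, so the inverse exists.
Bézout: 1 = 7·547 − 66·58.
So 58⁻¹ ≡ −66 ≡ 481 (mod 547).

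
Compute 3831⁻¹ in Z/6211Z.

Apply the Euclidean algorithm and back-substitute:
6211 = 1*3831 + 2380
3831 = 1*2380 + 1451
2380 = 1*1451 + 929
1451 = 1*929 + 522
929 = 1*522 + 407
522 = 1*407 + 115
407 = 3*115 + 62
115 = 1*62 + 53
62 = 1*53 + 9
53 = 5*9 + 8
9 = 1*8 + 1
8 = 8*1 + 0
gcd(3831, 6211) = 1, so the inverse exists.
Back-substitute for 1:
1 = 1*9 − 1*8
  = −1*53 + 6*9
  = 6*62 − 7*53
  = −7*115 + 13*62
  = 13*407 − 46*115
  = −46*522 + 59*407
  = 59*929 − 105*522
  = −105*1451 + 164*929
  = 164*2380 − 269*1451
  = −269*3831 + 433*2380
  = 433*6211 − 702*3831
So 3831⁻¹ ≡ −702 ≡ 5509 (mod 6211).

5509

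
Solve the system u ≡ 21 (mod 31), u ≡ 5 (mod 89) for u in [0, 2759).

2408

31⁻¹ mod 89: 31·23 ≡ 1 (mod 89), so 31⁻¹ ≡ 23.
u = 21 + 31·((5 − 21)·23 mod 89) = 21 + 31·77 = 2408.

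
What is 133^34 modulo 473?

By square-and-multiply:
34 in binary is 100010, i.e. 34 = 32 + 2.
133^1 ≡ 133 (mod 473)
133^2 ≡ 133^2 = 17689 ≡ 188 (mod 473)
133^4 ≡ 188^2 = 35344 ≡ 342 (mod 473)
133^8 ≡ 342^2 = 116964 ≡ 133 (mod 473)
133^16 ≡ 133^2 = 17689 ≡ 188 (mod 473)
133^32 ≡ 188^2 = 35344 ≡ 342 (mod 473)
133^34 = 133^32 × 133^2 ≡ 342 × 188 (mod 473).
342 × 188 = 64296 ≡ 441 (mod 473).

441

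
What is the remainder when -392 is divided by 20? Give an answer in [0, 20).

8

-392 = -20·20 + 8, so -392 ≡ 8 (mod 20).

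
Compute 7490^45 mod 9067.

7573

45 in binary is 101101, i.e. 45 = 32 + 8 + 4 + 1.
7490^1 ≡ 7490 (mod 9067)
7490^2 ≡ 7490^2 = 56100100 ≡ 2571 (mod 9067)
7490^4 ≡ 2571^2 = 6610041 ≡ 198 (mod 9067)
7490^8 ≡ 198^2 = 39204 ≡ 2936 (mod 9067)
7490^16 ≡ 2936^2 = 8620096 ≡ 6446 (mod 9067)
7490^32 ≡ 6446^2 = 41550916 ≡ 5922 (mod 9067)
7490^45 = 7490^32 · 7490^8 · 7490^4 · 7490^1 ≡ 5922 · 2936 · 198 · 7490 (mod 9067).
Accumulate the product:
5922 · 2936 = 17386992 ≡ 5553
5553 · 198 = 1099494 ≡ 2387
2387 · 7490 = 17878630 ≡ 7573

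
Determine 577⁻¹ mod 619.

280

By the extended Euclidean algorithm:
619 = 1·577 + 42
577 = 13·42 + 31
42 = 1·31 + 11
31 = 2·11 + 9
11 = 1·9 + 2
9 = 4·2 + 1
2 = 2·1 + 0
gcd(577, 619) = 1, so the inverse exists.
Back-substitute for 1:
1 = 1·9 − 4·2
  = −4·11 + 5·9
  = 5·31 − 14·11
  = −14·42 + 19·31
  = 19·577 − 261·42
  = −261·619 + 280·577
So 577⁻¹ ≡ 280 (mod 619).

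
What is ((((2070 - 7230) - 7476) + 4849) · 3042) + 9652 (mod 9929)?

2070 - 7230 = -5160 ≡ 4769 (mod 9929)
4769 - 7476 = -2707 ≡ 7222 (mod 9929)
7222 + 4849 = 12071 ≡ 2142 (mod 9929)
2142 · 3042 = 6515964 ≡ 2540 (mod 9929)
2540 + 9652 = 12192 ≡ 2263 (mod 9929)

2263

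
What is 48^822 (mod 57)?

Using repeated squaring:
822 in binary is 1100110110, i.e. 822 = 512 + 256 + 32 + 16 + 4 + 2.
48^1 ≡ 48 (mod 57)
48^2 ≡ 48^2 = 2304 ≡ 24 (mod 57)
48^4 ≡ 24^2 = 576 ≡ 6 (mod 57)
48^8 ≡ 6^2 = 36 (mod 57)
48^16 ≡ 36^2 = 1296 ≡ 42 (mod 57)
48^32 ≡ 42^2 = 1764 ≡ 54 (mod 57)
48^64 ≡ 54^2 = 2916 ≡ 9 (mod 57)
48^128 ≡ 9^2 = 81 ≡ 24 (mod 57)
48^256 ≡ 24^2 = 576 ≡ 6 (mod 57)
48^512 ≡ 6^2 = 36 (mod 57)
48^822 = 48^512 × 48^256 × 48^32 × 48^16 × 48^4 × 48^2 ≡ 36 × 6 × 54 × 42 × 6 × 24 (mod 57).
Accumulate the product:
36 × 6 = 216 ≡ 45
45 × 54 = 2430 ≡ 36
36 × 42 = 1512 ≡ 30
30 × 6 = 180 ≡ 9
9 × 24 = 216 ≡ 45

45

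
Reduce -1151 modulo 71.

-1151 = -17*71 + 56, so -1151 ≡ 56 (mod 71).

56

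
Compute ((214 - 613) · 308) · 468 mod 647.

214 - 613 = -399 ≡ 248 (mod 647)
248 · 308 = 76384 ≡ 38 (mod 647)
38 · 468 = 17784 ≡ 315 (mod 647)

315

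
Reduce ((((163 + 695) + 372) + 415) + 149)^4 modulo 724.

376

163 + 695 = 858 ≡ 134 (mod 724)
134 + 372 = 506
506 + 415 = 921 ≡ 197 (mod 724)
197 + 149 = 346
(346)^4 ≡ 376 (mod 724)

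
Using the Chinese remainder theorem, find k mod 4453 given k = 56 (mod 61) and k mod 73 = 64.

2984

61⁻¹ mod 73: 61×6 ≡ 1 (mod 73), so 61⁻¹ ≡ 6.
k = 56 + 61×((64 − 56)×6 mod 73) = 56 + 61×48 = 2984.
Check: 2984 mod 61 = 56, 2984 mod 73 = 64. ✓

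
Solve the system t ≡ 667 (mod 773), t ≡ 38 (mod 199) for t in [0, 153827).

28495

773⁻¹ mod 199: 773×173 ≡ 1 (mod 199), so 773⁻¹ ≡ 173.
t = 667 + 773×((38 − 667)×173 mod 199) = 667 + 773×36 = 28495.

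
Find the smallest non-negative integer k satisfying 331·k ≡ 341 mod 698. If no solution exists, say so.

gcd(331, 698) = 1, so a unique solution mod 698 exists.
331⁻¹ ≡ 601 (mod 698).
k ≡ 601·341 ≡ 427 (mod 698).

427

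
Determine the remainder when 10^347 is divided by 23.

Compute successive squares:
10^1 ≡ 10 (mod 23)
10^2 ≡ 10^2 = 100 ≡ 8 (mod 23)
10^4 ≡ 8^2 = 64 ≡ 18 (mod 23)
10^8 ≡ 18^2 = 324 ≡ 2 (mod 23)
10^16 ≡ 2^2 = 4 (mod 23)
10^32 ≡ 4^2 = 16 (mod 23)
10^64 ≡ 16^2 = 256 ≡ 3 (mod 23)
10^128 ≡ 3^2 = 9 (mod 23)
10^256 ≡ 9^2 = 81 ≡ 12 (mod 23)
10^347 = 10^256 × 10^64 × 10^16 × 10^8 × 10^2 × 10^1 ≡ 12 × 3 × 4 × 2 × 8 × 10 (mod 23).
Accumulate the product:
12 × 3 = 36 ≡ 13
13 × 4 = 52 ≡ 6
6 × 2 = 12
12 × 8 = 96 ≡ 4
4 × 10 = 40 ≡ 17

17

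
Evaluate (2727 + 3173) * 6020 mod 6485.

2727 + 3173 = 5900
5900 * 6020 = 35518000 ≡ 6140 (mod 6485)

6140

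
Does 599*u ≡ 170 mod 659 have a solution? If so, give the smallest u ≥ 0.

gcd(599, 659) = 1, so a unique solution mod 659 exists.
599⁻¹ ≡ 648 (mod 659).
u ≡ 648*170 ≡ 107 (mod 659).

107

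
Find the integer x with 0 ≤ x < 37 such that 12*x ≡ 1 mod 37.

Apply the Euclidean algorithm and back-substitute:
37 = 3*12 + 1
12 = 12*1 + 0
gcd(12, 37) = 1, so the inverse exists.
Back-substitute for 1:
1 = 1*37 − 3*12
So 12⁻¹ ≡ −3 ≡ 34 (mod 37).

34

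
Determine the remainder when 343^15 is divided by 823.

By square-and-multiply:
15 in binary is 1111, i.e. 15 = 8 + 4 + 2 + 1.
343^1 ≡ 343 (mod 823)
343^2 ≡ 343^2 = 117649 ≡ 783 (mod 823)
343^4 ≡ 783^2 = 613089 ≡ 777 (mod 823)
343^8 ≡ 777^2 = 603729 ≡ 470 (mod 823)
343^15 = 343^8 * 343^4 * 343^2 * 343^1 ≡ 470 * 777 * 783 * 343 (mod 823).
Accumulate the product:
470 * 777 = 365190 ≡ 601
601 * 783 = 470583 ≡ 650
650 * 343 = 222950 ≡ 740

740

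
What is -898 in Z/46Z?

22

-898 = -20*46 + 22, so -898 ≡ 22 (mod 46).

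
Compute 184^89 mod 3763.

184^1 ≡ 184 (mod 3763)
184^2 ≡ 184^2 = 33856 ≡ 3752 (mod 3763)
184^4 ≡ 3752^2 = 14077504 ≡ 121 (mod 3763)
184^8 ≡ 121^2 = 14641 ≡ 3352 (mod 3763)
184^16 ≡ 3352^2 = 11235904 ≡ 3349 (mod 3763)
184^32 ≡ 3349^2 = 11215801 ≡ 2061 (mod 3763)
184^64 ≡ 2061^2 = 4247721 ≡ 3057 (mod 3763)
184^89 = 184^64 * 184^16 * 184^8 * 184^1 ≡ 3057 * 3349 * 3352 * 184 (mod 3763).
Accumulate the product:
3057 * 3349 = 10237893 ≡ 2533
2533 * 3352 = 8490616 ≡ 1288
1288 * 184 = 236992 ≡ 3686

3686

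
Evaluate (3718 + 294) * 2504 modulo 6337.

1903

3718 + 294 = 4012
4012 * 2504 = 10046048 ≡ 1903 (mod 6337)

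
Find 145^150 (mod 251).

149

145^1 ≡ 145 (mod 251)
145^2 ≡ 145^2 = 21025 ≡ 192 (mod 251)
145^4 ≡ 192^2 = 36864 ≡ 218 (mod 251)
145^8 ≡ 218^2 = 47524 ≡ 85 (mod 251)
145^16 ≡ 85^2 = 7225 ≡ 197 (mod 251)
145^32 ≡ 197^2 = 38809 ≡ 155 (mod 251)
145^64 ≡ 155^2 = 24025 ≡ 180 (mod 251)
145^128 ≡ 180^2 = 32400 ≡ 21 (mod 251)
145^150 = 145^128 · 145^16 · 145^4 · 145^2 ≡ 21 · 197 · 218 · 192 (mod 251).
Accumulate the product:
21 · 197 = 4137 ≡ 121
121 · 218 = 26378 ≡ 23
23 · 192 = 4416 ≡ 149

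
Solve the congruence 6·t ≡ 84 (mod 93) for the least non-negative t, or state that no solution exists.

gcd(6, 93) = 3, and 3 | 84, so solutions exist.
Divide through by 3: 2·t ≡ 28 mod 31.
2⁻¹ ≡ 16 (mod 31).
t ≡ 16·28 ≡ 14 (mod 31).
The smallest non-negative solution is t = 14.

14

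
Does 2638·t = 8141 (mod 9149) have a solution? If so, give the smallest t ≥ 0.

9107

gcd(2638, 9149) = 1, so a unique solution mod 9149 exists.
2638⁻¹ ≡ 2015 (mod 9149).
t ≡ 2015·8141 ≡ 9107 (mod 9149).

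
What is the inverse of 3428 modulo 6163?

4331

By the extended Euclidean algorithm:
6163 = 1·3428 + 2735
3428 = 1·2735 + 693
2735 = 3·693 + 656
693 = 1·656 + 37
656 = 17·37 + 27
37 = 1·27 + 10
27 = 2·10 + 7
10 = 1·7 + 3
7 = 2·3 + 1
3 = 3·1 + 0
gcd(3428, 6163) = 1, so the inverse exists.
Bézout: 1 = 1019·6163 − 1832·3428.
So 3428⁻¹ ≡ −1832 ≡ 4331 (mod 6163).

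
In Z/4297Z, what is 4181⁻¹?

By the extended Euclidean algorithm:
4297 = 1×4181 + 116
4181 = 36×116 + 5
116 = 23×5 + 1
5 = 5×1 + 0
gcd(4181, 4297) = 1, so the inverse exists.
Bézout: 1 = 829×4297 − 852×4181.
So 4181⁻¹ ≡ −852 ≡ 3445 (mod 4297).

3445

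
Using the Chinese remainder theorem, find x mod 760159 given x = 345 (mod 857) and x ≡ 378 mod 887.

227450

857⁻¹ mod 887: 857*680 ≡ 1 (mod 887), so 857⁻¹ ≡ 680.
x = 345 + 857*((378 − 345)*680 mod 887) = 345 + 857*265 = 227450.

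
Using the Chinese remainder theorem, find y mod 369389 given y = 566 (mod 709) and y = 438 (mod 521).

62958

709⁻¹ mod 521: 709×97 ≡ 1 (mod 521), so 709⁻¹ ≡ 97.
y = 566 + 709×((438 − 566)×97 mod 521) = 566 + 709×88 = 62958.
Check: 62958 mod 709 = 566, 62958 mod 521 = 438. ✓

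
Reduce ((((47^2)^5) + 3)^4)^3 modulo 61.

1

(47)^2 ≡ 13 (mod 61)
(13)^5 ≡ 47 (mod 61)
47 + 3 = 50
(50)^4 ≡ 1 (mod 61)
(1)^3 ≡ 1 (mod 61)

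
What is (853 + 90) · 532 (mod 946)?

853 + 90 = 943
943 · 532 = 501676 ≡ 296 (mod 946)

296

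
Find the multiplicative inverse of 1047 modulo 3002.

1663

Run the extended Euclidean algorithm:
3002 = 2·1047 + 908
1047 = 1·908 + 139
908 = 6·139 + 74
139 = 1·74 + 65
74 = 1·65 + 9
65 = 7·9 + 2
9 = 4·2 + 1
2 = 2·1 + 0
gcd(1047, 3002) = 1, so the inverse exists.
Back-substitute for 1:
1 = 1·9 − 4·2
  = −4·65 + 29·9
  = 29·74 − 33·65
  = −33·139 + 62·74
  = 62·908 − 405·139
  = −405·1047 + 467·908
  = 467·3002 − 1339·1047
So 1047⁻¹ ≡ −1339 ≡ 1663 (mod 3002).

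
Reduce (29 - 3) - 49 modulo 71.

29 - 3 = 26
26 - 49 = -23 ≡ 48 (mod 71)

48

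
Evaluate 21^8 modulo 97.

Using repeated squaring:
21^1 ≡ 21 (mod 97)
21^2 ≡ 21^2 = 441 ≡ 53 (mod 97)
21^4 ≡ 53^2 = 2809 ≡ 93 (mod 97)
21^8 ≡ 93^2 = 8649 ≡ 16 (mod 97)
So 21^8 ≡ 16 (mod 97).

16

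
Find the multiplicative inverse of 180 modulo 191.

Apply the Euclidean algorithm and back-substitute:
191 = 1·180 + 11
180 = 16·11 + 4
11 = 2·4 + 3
4 = 1·3 + 1
3 = 3·1 + 0
gcd(180, 191) = 1, so the inverse exists.
Back-substitute for 1:
1 = 1·4 − 1·3
  = −1·11 + 3·4
  = 3·180 − 49·11
  = −49·191 + 52·180
So 180⁻¹ ≡ 52 (mod 191).

52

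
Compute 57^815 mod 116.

57^1 ≡ 57 (mod 116)
57^2 ≡ 57^2 = 3249 ≡ 1 (mod 116)
57^4 ≡ 1^2 = 1 (mod 116)
57^8 ≡ 1^2 = 1 (mod 116)
57^16 ≡ 1^2 = 1 (mod 116)
57^32 ≡ 1^2 = 1 (mod 116)
57^64 ≡ 1^2 = 1 (mod 116)
57^128 ≡ 1^2 = 1 (mod 116)
57^256 ≡ 1^2 = 1 (mod 116)
57^512 ≡ 1^2 = 1 (mod 116)
57^815 = 57^512 · 57^256 · 57^32 · 57^8 · 57^4 · 57^2 · 57^1 ≡ 1 · 1 · 1 · 1 · 1 · 1 · 57 (mod 116).
Accumulate the product:
1 · 1 = 1
1 · 1 = 1
1 · 1 = 1
1 · 1 = 1
1 · 1 = 1
1 · 57 = 57

57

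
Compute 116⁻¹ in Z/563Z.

Apply the Euclidean algorithm and back-substitute:
563 = 4*116 + 99
116 = 1*99 + 17
99 = 5*17 + 14
17 = 1*14 + 3
14 = 4*3 + 2
3 = 1*2 + 1
2 = 2*1 + 0
gcd(116, 563) = 1, so the inverse exists.
Back-substitute for 1:
1 = 1*3 − 1*2
  = −1*14 + 5*3
  = 5*17 − 6*14
  = −6*99 + 35*17
  = 35*116 − 41*99
  = −41*563 + 199*116
So 116⁻¹ ≡ 199 (mod 563).

199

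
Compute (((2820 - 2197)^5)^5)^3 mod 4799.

360

2820 - 2197 = 623
(623)^5 ≡ 4289 (mod 4799)
(4289)^5 ≡ 120 (mod 4799)
(120)^3 ≡ 360 (mod 4799)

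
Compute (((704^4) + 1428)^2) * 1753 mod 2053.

824

(704)^4 ≡ 311 (mod 2053)
311 + 1428 = 1739
(1739)^2 ≡ 52 (mod 2053)
52 * 1753 = 91156 ≡ 824 (mod 2053)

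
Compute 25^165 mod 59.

20

By square-and-multiply:
165 in binary is 10100101, i.e. 165 = 128 + 32 + 4 + 1.
25^1 ≡ 25 (mod 59)
25^2 ≡ 25^2 = 625 ≡ 35 (mod 59)
25^4 ≡ 35^2 = 1225 ≡ 45 (mod 59)
25^8 ≡ 45^2 = 2025 ≡ 19 (mod 59)
25^16 ≡ 19^2 = 361 ≡ 7 (mod 59)
25^32 ≡ 7^2 = 49 (mod 59)
25^64 ≡ 49^2 = 2401 ≡ 41 (mod 59)
25^128 ≡ 41^2 = 1681 ≡ 29 (mod 59)
25^165 = 25^128 * 25^32 * 25^4 * 25^1 ≡ 29 * 49 * 45 * 25 (mod 59).
Accumulate the product:
29 * 49 = 1421 ≡ 5
5 * 45 = 225 ≡ 48
48 * 25 = 1200 ≡ 20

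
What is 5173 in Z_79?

5173 = 65·79 + 38, so 5173 ≡ 38 (mod 79).

38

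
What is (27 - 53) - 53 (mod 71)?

27 - 53 = -26 ≡ 45 (mod 71)
45 - 53 = -8 ≡ 63 (mod 71)

63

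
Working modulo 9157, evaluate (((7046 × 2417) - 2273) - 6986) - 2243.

4974

7046 × 2417 = 17030182 ≡ 7319 (mod 9157)
7319 - 2273 = 5046
5046 - 6986 = -1940 ≡ 7217 (mod 9157)
7217 - 2243 = 4974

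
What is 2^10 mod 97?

Compute successive squares:
2^1 ≡ 2 (mod 97)
2^2 ≡ 2^2 = 4 (mod 97)
2^4 ≡ 4^2 = 16 (mod 97)
2^8 ≡ 16^2 = 256 ≡ 62 (mod 97)
2^10 = 2^8 × 2^2 ≡ 62 × 4 (mod 97).
62 × 4 = 248 ≡ 54 (mod 97).

54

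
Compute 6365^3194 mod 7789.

6964

Using repeated squaring:
6365^1 ≡ 6365 (mod 7789)
6365^2 ≡ 6365^2 = 40513225 ≡ 2636 (mod 7789)
6365^4 ≡ 2636^2 = 6948496 ≡ 708 (mod 7789)
6365^8 ≡ 708^2 = 501264 ≡ 2768 (mod 7789)
6365^16 ≡ 2768^2 = 7661824 ≡ 5237 (mod 7789)
6365^32 ≡ 5237^2 = 27426169 ≡ 1100 (mod 7789)
6365^64 ≡ 1100^2 = 1210000 ≡ 2705 (mod 7789)
6365^128 ≡ 2705^2 = 7317025 ≡ 3154 (mod 7789)
6365^256 ≡ 3154^2 = 9947716 ≡ 1163 (mod 7789)
6365^512 ≡ 1163^2 = 1352569 ≡ 5072 (mod 7789)
6365^1024 ≡ 5072^2 = 25725184 ≡ 5906 (mod 7789)
6365^2048 ≡ 5906^2 = 34880836 ≡ 1694 (mod 7789)
6365^3194 = 6365^2048 · 6365^1024 · 6365^64 · 6365^32 · 6365^16 · 6365^8 · 6365^2 ≡ 1694 · 5906 · 2705 · 1100 · 5237 · 2768 · 2636 (mod 7789).
Accumulate the product:
1694 · 5906 = 10004764 ≡ 3688
3688 · 2705 = 9976040 ≡ 6120
6120 · 1100 = 6732000 ≡ 2304
2304 · 5237 = 12066048 ≡ 887
887 · 2768 = 2455216 ≡ 1681
1681 · 2636 = 4431116 ≡ 6964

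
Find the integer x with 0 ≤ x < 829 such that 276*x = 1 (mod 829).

829 = 3*276 + 1
276 = 276*1 + 0
gcd(276, 829) = 1, so the inverse exists.
Bézout: 1 = 1*829 − 3*276.
So 276⁻¹ ≡ −3 ≡ 826 (mod 829).

826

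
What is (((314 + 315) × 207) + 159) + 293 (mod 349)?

129

314 + 315 = 629 ≡ 280 (mod 349)
280 × 207 = 57960 ≡ 26 (mod 349)
26 + 159 = 185
185 + 293 = 478 ≡ 129 (mod 349)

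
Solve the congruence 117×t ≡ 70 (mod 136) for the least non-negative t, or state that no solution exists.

118

gcd(117, 136) = 1, so a unique solution mod 136 exists.
117⁻¹ ≡ 93 (mod 136).
t ≡ 93×70 ≡ 118 (mod 136).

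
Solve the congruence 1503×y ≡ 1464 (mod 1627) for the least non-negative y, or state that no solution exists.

gcd(1503, 1627) = 1, so a unique solution mod 1627 exists.
1503⁻¹ ≡ 1194 (mod 1627).
y ≡ 1194×1464 ≡ 618 (mod 1627).

618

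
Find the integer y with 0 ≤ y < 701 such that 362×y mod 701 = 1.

122

Apply the Euclidean algorithm and back-substitute:
701 = 1×362 + 339
362 = 1×339 + 23
339 = 14×23 + 17
23 = 1×17 + 6
17 = 2×6 + 5
6 = 1×5 + 1
5 = 5×1 + 0
gcd(362, 701) = 1, so the inverse exists.
Back-substitute for 1:
1 = 1×6 − 1×5
  = −1×17 + 3×6
  = 3×23 − 4×17
  = −4×339 + 59×23
  = 59×362 − 63×339
  = −63×701 + 122×362
So 362⁻¹ ≡ 122 (mod 701).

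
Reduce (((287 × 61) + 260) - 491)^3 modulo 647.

407

287 × 61 = 17507 ≡ 38 (mod 647)
38 + 260 = 298
298 - 491 = -193 ≡ 454 (mod 647)
(454)^3 ≡ 407 (mod 647)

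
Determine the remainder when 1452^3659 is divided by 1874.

862

Compute successive squares:
3659 in binary is 111001001011, i.e. 3659 = 2048 + 1024 + 512 + 64 + 8 + 2 + 1.
1452^1 ≡ 1452 (mod 1874)
1452^2 ≡ 1452^2 = 2108304 ≡ 54 (mod 1874)
1452^4 ≡ 54^2 = 2916 ≡ 1042 (mod 1874)
1452^8 ≡ 1042^2 = 1085764 ≡ 718 (mod 1874)
1452^16 ≡ 718^2 = 515524 ≡ 174 (mod 1874)
1452^32 ≡ 174^2 = 30276 ≡ 292 (mod 1874)
1452^64 ≡ 292^2 = 85264 ≡ 934 (mod 1874)
1452^128 ≡ 934^2 = 872356 ≡ 946 (mod 1874)
1452^256 ≡ 946^2 = 894916 ≡ 1018 (mod 1874)
1452^512 ≡ 1018^2 = 1036324 ≡ 2 (mod 1874)
1452^1024 ≡ 2^2 = 4 (mod 1874)
1452^2048 ≡ 4^2 = 16 (mod 1874)
1452^3659 = 1452^2048 * 1452^1024 * 1452^512 * 1452^64 * 1452^8 * 1452^2 * 1452^1 ≡ 16 * 4 * 2 * 934 * 718 * 54 * 1452 (mod 1874).
Accumulate the product:
16 * 4 = 64
64 * 2 = 128
128 * 934 = 119552 ≡ 1490
1490 * 718 = 1069820 ≡ 1640
1640 * 54 = 88560 ≡ 482
482 * 1452 = 699864 ≡ 862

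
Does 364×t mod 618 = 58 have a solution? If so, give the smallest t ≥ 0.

46

gcd(364, 618) = 2, and 2 | 58, so solutions exist.
Divide through by 2: 182×t = 29 (mod 309).
182⁻¹ ≡ 236 (mod 309).
t ≡ 236×29 ≡ 46 (mod 309).
The smallest non-negative solution is t = 46.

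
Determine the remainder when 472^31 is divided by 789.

472^1 ≡ 472 (mod 789)
472^2 ≡ 472^2 = 222784 ≡ 286 (mod 789)
472^4 ≡ 286^2 = 81796 ≡ 529 (mod 789)
472^8 ≡ 529^2 = 279841 ≡ 535 (mod 789)
472^16 ≡ 535^2 = 286225 ≡ 607 (mod 789)
472^31 = 472^16 * 472^8 * 472^4 * 472^2 * 472^1 ≡ 607 * 535 * 529 * 286 * 472 (mod 789).
Accumulate the product:
607 * 535 = 324745 ≡ 466
466 * 529 = 246514 ≡ 346
346 * 286 = 98956 ≡ 331
331 * 472 = 156232 ≡ 10

10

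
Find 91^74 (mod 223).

Compute successive squares:
74 in binary is 1001010, i.e. 74 = 64 + 8 + 2.
91^1 ≡ 91 (mod 223)
91^2 ≡ 91^2 = 8281 ≡ 30 (mod 223)
91^4 ≡ 30^2 = 900 ≡ 8 (mod 223)
91^8 ≡ 8^2 = 64 (mod 223)
91^16 ≡ 64^2 = 4096 ≡ 82 (mod 223)
91^32 ≡ 82^2 = 6724 ≡ 34 (mod 223)
91^64 ≡ 34^2 = 1156 ≡ 41 (mod 223)
91^74 = 91^64 × 91^8 × 91^2 ≡ 41 × 64 × 30 (mod 223).
Accumulate the product:
41 × 64 = 2624 ≡ 171
171 × 30 = 5130 ≡ 1

1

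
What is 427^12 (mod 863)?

12 in binary is 1100, i.e. 12 = 8 + 4.
427^1 ≡ 427 (mod 863)
427^2 ≡ 427^2 = 182329 ≡ 236 (mod 863)
427^4 ≡ 236^2 = 55696 ≡ 464 (mod 863)
427^8 ≡ 464^2 = 215296 ≡ 409 (mod 863)
427^12 = 427^8 × 427^4 ≡ 409 × 464 (mod 863).
409 × 464 = 189776 ≡ 779 (mod 863).

779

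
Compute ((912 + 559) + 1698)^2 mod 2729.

912 + 559 = 1471
1471 + 1698 = 3169 ≡ 440 (mod 2729)
(440)^2 ≡ 2570 (mod 2729)

2570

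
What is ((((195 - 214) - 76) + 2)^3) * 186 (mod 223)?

195 - 214 = -19 ≡ 204 (mod 223)
204 - 76 = 128
128 + 2 = 130
(130)^3 ≡ 4 (mod 223)
4 * 186 = 744 ≡ 75 (mod 223)

75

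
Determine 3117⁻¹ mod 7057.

1492

Run the extended Euclidean algorithm:
7057 = 2*3117 + 823
3117 = 3*823 + 648
823 = 1*648 + 175
648 = 3*175 + 123
175 = 1*123 + 52
123 = 2*52 + 19
52 = 2*19 + 14
19 = 1*14 + 5
14 = 2*5 + 4
5 = 1*4 + 1
4 = 4*1 + 0
gcd(3117, 7057) = 1, so the inverse exists.
Back-substitute for 1:
1 = 1*5 − 1*4
  = −1*14 + 3*5
  = 3*19 − 4*14
  = −4*52 + 11*19
  = 11*123 − 26*52
  = −26*175 + 37*123
  = 37*648 − 137*175
  = −137*823 + 174*648
  = 174*3117 − 659*823
  = −659*7057 + 1492*3117
So 3117⁻¹ ≡ 1492 (mod 7057).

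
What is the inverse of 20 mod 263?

Run the extended Euclidean algorithm:
263 = 13·20 + 3
20 = 6·3 + 2
3 = 1·2 + 1
2 = 2·1 + 0
gcd(20, 263) = 1, so the inverse exists.
Bézout: 1 = 7·263 − 92·20.
So 20⁻¹ ≡ −92 ≡ 171 (mod 263).

171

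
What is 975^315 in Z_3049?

By square-and-multiply:
315 in binary is 100111011, i.e. 315 = 256 + 32 + 16 + 8 + 2 + 1.
975^1 ≡ 975 (mod 3049)
975^2 ≡ 975^2 = 950625 ≡ 2386 (mod 3049)
975^4 ≡ 2386^2 = 5692996 ≡ 513 (mod 3049)
975^8 ≡ 513^2 = 263169 ≡ 955 (mod 3049)
975^16 ≡ 955^2 = 912025 ≡ 374 (mod 3049)
975^32 ≡ 374^2 = 139876 ≡ 2671 (mod 3049)
975^64 ≡ 2671^2 = 7134241 ≡ 2630 (mod 3049)
975^128 ≡ 2630^2 = 6916900 ≡ 1768 (mod 3049)
975^256 ≡ 1768^2 = 3125824 ≡ 599 (mod 3049)
975^315 = 975^256 · 975^32 · 975^16 · 975^8 · 975^2 · 975^1 ≡ 599 · 2671 · 374 · 955 · 2386 · 975 (mod 3049).
Accumulate the product:
599 · 2671 = 1599929 ≡ 2253
2253 · 374 = 842622 ≡ 1098
1098 · 955 = 1048590 ≡ 2783
2783 · 2386 = 6640238 ≡ 2565
2565 · 975 = 2500875 ≡ 695

695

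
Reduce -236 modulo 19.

-236 = -13·19 + 11, so -236 ≡ 11 (mod 19).

11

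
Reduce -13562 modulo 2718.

-13562 = -5*2718 + 28, so -13562 ≡ 28 (mod 2718).

28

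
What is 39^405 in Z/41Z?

39^1 ≡ 39 (mod 41)
39^2 ≡ 39^2 = 1521 ≡ 4 (mod 41)
39^4 ≡ 4^2 = 16 (mod 41)
39^8 ≡ 16^2 = 256 ≡ 10 (mod 41)
39^16 ≡ 10^2 = 100 ≡ 18 (mod 41)
39^32 ≡ 18^2 = 324 ≡ 37 (mod 41)
39^64 ≡ 37^2 = 1369 ≡ 16 (mod 41)
39^128 ≡ 16^2 = 256 ≡ 10 (mod 41)
39^256 ≡ 10^2 = 100 ≡ 18 (mod 41)
39^405 = 39^256 × 39^128 × 39^16 × 39^4 × 39^1 ≡ 18 × 10 × 18 × 16 × 39 (mod 41).
Accumulate the product:
18 × 10 = 180 ≡ 16
16 × 18 = 288 ≡ 1
1 × 16 = 16
16 × 39 = 624 ≡ 9

9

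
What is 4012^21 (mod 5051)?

4012^1 ≡ 4012 (mod 5051)
4012^2 ≡ 4012^2 = 16096144 ≡ 3658 (mod 5051)
4012^4 ≡ 3658^2 = 13380964 ≡ 865 (mod 5051)
4012^8 ≡ 865^2 = 748225 ≡ 677 (mod 5051)
4012^16 ≡ 677^2 = 458329 ≡ 3739 (mod 5051)
4012^21 = 4012^16 * 4012^4 * 4012^1 ≡ 3739 * 865 * 4012 (mod 5051).
Accumulate the product:
3739 * 865 = 3234235 ≡ 1595
1595 * 4012 = 6399140 ≡ 4574

4574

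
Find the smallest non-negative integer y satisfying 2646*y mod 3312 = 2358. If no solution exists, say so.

gcd(2646, 3312) = 18, and 18 | 2358, so solutions exist.
Divide through by 18: 147*y ≡ 131 (mod 184).
147⁻¹ ≡ 179 (mod 184).
y ≡ 179*131 ≡ 81 (mod 184).
The smallest non-negative solution is y = 81.

81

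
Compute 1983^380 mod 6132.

2265

By square-and-multiply:
380 in binary is 101111100, i.e. 380 = 256 + 64 + 32 + 16 + 8 + 4.
1983^1 ≡ 1983 (mod 6132)
1983^2 ≡ 1983^2 = 3932289 ≡ 1677 (mod 6132)
1983^4 ≡ 1677^2 = 2812329 ≡ 3873 (mod 6132)
1983^8 ≡ 3873^2 = 15000129 ≡ 1257 (mod 6132)
1983^16 ≡ 1257^2 = 1580049 ≡ 4125 (mod 6132)
1983^32 ≡ 4125^2 = 17015625 ≡ 5457 (mod 6132)
1983^64 ≡ 5457^2 = 29778849 ≡ 1857 (mod 6132)
1983^128 ≡ 1857^2 = 3448449 ≡ 2265 (mod 6132)
1983^256 ≡ 2265^2 = 5130225 ≡ 3873 (mod 6132)
1983^380 = 1983^256 × 1983^64 × 1983^32 × 1983^16 × 1983^8 × 1983^4 ≡ 3873 × 1857 × 5457 × 4125 × 1257 × 3873 (mod 6132).
Accumulate the product:
3873 × 1857 = 7192161 ≡ 5457
5457 × 5457 = 29778849 ≡ 1857
1857 × 4125 = 7660125 ≡ 1257
1257 × 1257 = 1580049 ≡ 4125
4125 × 3873 = 15976125 ≡ 2265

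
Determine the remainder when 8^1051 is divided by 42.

Using repeated squaring:
1051 in binary is 10000011011, i.e. 1051 = 1024 + 16 + 8 + 2 + 1.
8^1 ≡ 8 (mod 42)
8^2 ≡ 8^2 = 64 ≡ 22 (mod 42)
8^4 ≡ 22^2 = 484 ≡ 22 (mod 42)
8^8 ≡ 22^2 = 484 ≡ 22 (mod 42)
8^16 ≡ 22^2 = 484 ≡ 22 (mod 42)
8^32 ≡ 22^2 = 484 ≡ 22 (mod 42)
8^64 ≡ 22^2 = 484 ≡ 22 (mod 42)
8^128 ≡ 22^2 = 484 ≡ 22 (mod 42)
8^256 ≡ 22^2 = 484 ≡ 22 (mod 42)
8^512 ≡ 22^2 = 484 ≡ 22 (mod 42)
8^1024 ≡ 22^2 = 484 ≡ 22 (mod 42)
8^1051 = 8^1024 * 8^16 * 8^8 * 8^2 * 8^1 ≡ 22 * 22 * 22 * 22 * 8 (mod 42).
Accumulate the product:
22 * 22 = 484 ≡ 22
22 * 22 = 484 ≡ 22
22 * 22 = 484 ≡ 22
22 * 8 = 176 ≡ 8

8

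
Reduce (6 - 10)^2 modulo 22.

16

6 - 10 = -4 ≡ 18 (mod 22)
(18)^2 ≡ 16 (mod 22)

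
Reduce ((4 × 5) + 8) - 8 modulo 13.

7

4 × 5 = 20 ≡ 7 (mod 13)
7 + 8 = 15 ≡ 2 (mod 13)
2 - 8 = -6 ≡ 7 (mod 13)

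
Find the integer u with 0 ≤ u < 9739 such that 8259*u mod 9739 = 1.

6179

By the extended Euclidean algorithm:
9739 = 1·8259 + 1480
8259 = 5·1480 + 859
1480 = 1·859 + 621
859 = 1·621 + 238
621 = 2·238 + 145
238 = 1·145 + 93
145 = 1·93 + 52
93 = 1·52 + 41
52 = 1·41 + 11
41 = 3·11 + 8
11 = 1·8 + 3
8 = 2·3 + 2
3 = 1·2 + 1
2 = 2·1 + 0
gcd(8259, 9739) = 1, so the inverse exists.
Bézout: 1 = 3019·9739 − 3560·8259.
So 8259⁻¹ ≡ −3560 ≡ 6179 (mod 9739).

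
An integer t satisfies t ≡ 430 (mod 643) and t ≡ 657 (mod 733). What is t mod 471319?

643⁻¹ mod 733: 643·57 ≡ 1 (mod 733), so 643⁻¹ ≡ 57.
t = 430 + 643·((657 − 430)·57 mod 733) = 430 + 643·478 = 307784.

307784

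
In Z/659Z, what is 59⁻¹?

659 = 11×59 + 10
59 = 5×10 + 9
10 = 1×9 + 1
9 = 9×1 + 0
gcd(59, 659) = 1, so the inverse exists.
Back-substitute for 1:
1 = 1×10 − 1×9
  = −1×59 + 6×10
  = 6×659 − 67×59
So 59⁻¹ ≡ −67 ≡ 592 (mod 659).

592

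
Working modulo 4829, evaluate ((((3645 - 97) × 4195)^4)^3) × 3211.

3645 - 97 = 3548
3548 × 4195 = 14883860 ≡ 882 (mod 4829)
(882)^4 ≡ 4207 (mod 4829)
(4207)^3 ≡ 1709 (mod 4829)
1709 × 3211 = 5487599 ≡ 1855 (mod 4829)

1855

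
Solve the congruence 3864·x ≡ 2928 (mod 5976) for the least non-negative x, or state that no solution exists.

208

gcd(3864, 5976) = 24, and 24 | 2928, so solutions exist.
Divide through by 24: 161·x ≡ 122 mod 249.
161⁻¹ ≡ 116 (mod 249).
x ≡ 116·122 ≡ 208 (mod 249).
The smallest non-negative solution is x = 208.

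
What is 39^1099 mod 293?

206

Using repeated squaring:
39^1 ≡ 39 (mod 293)
39^2 ≡ 39^2 = 1521 ≡ 56 (mod 293)
39^4 ≡ 56^2 = 3136 ≡ 206 (mod 293)
39^8 ≡ 206^2 = 42436 ≡ 244 (mod 293)
39^16 ≡ 244^2 = 59536 ≡ 57 (mod 293)
39^32 ≡ 57^2 = 3249 ≡ 26 (mod 293)
39^64 ≡ 26^2 = 676 ≡ 90 (mod 293)
39^128 ≡ 90^2 = 8100 ≡ 189 (mod 293)
39^256 ≡ 189^2 = 35721 ≡ 268 (mod 293)
39^512 ≡ 268^2 = 71824 ≡ 39 (mod 293)
39^1024 ≡ 39^2 = 1521 ≡ 56 (mod 293)
39^1099 = 39^1024 × 39^64 × 39^8 × 39^2 × 39^1 ≡ 56 × 90 × 244 × 56 × 39 (mod 293).
Accumulate the product:
56 × 90 = 5040 ≡ 59
59 × 244 = 14396 ≡ 39
39 × 56 = 2184 ≡ 133
133 × 39 = 5187 ≡ 206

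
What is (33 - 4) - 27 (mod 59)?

2

33 - 4 = 29
29 - 27 = 2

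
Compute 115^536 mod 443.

By square-and-multiply:
115^1 ≡ 115 (mod 443)
115^2 ≡ 115^2 = 13225 ≡ 378 (mod 443)
115^4 ≡ 378^2 = 142884 ≡ 238 (mod 443)
115^8 ≡ 238^2 = 56644 ≡ 383 (mod 443)
115^16 ≡ 383^2 = 146689 ≡ 56 (mod 443)
115^32 ≡ 56^2 = 3136 ≡ 35 (mod 443)
115^64 ≡ 35^2 = 1225 ≡ 339 (mod 443)
115^128 ≡ 339^2 = 114921 ≡ 184 (mod 443)
115^256 ≡ 184^2 = 33856 ≡ 188 (mod 443)
115^512 ≡ 188^2 = 35344 ≡ 347 (mod 443)
115^536 = 115^512 · 115^16 · 115^8 ≡ 347 · 56 · 383 (mod 443).
Accumulate the product:
347 · 56 = 19432 ≡ 383
383 · 383 = 146689 ≡ 56

56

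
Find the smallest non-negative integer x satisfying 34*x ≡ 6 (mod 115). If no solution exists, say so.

34

gcd(34, 115) = 1, so a unique solution mod 115 exists.
34⁻¹ ≡ 44 (mod 115).
x ≡ 44*6 ≡ 34 (mod 115).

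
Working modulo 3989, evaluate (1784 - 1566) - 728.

3479

1784 - 1566 = 218
218 - 728 = -510 ≡ 3479 (mod 3989)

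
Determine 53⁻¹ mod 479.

235

479 = 9×53 + 2
53 = 26×2 + 1
2 = 2×1 + 0
gcd(53, 479) = 1, so the inverse exists.
Back-substitute for 1:
1 = 1×53 − 26×2
  = −26×479 + 235×53
So 53⁻¹ ≡ 235 (mod 479).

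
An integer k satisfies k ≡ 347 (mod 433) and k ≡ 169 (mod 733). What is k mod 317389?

142371

433⁻¹ mod 733: 433*237 ≡ 1 (mod 733), so 433⁻¹ ≡ 237.
k = 347 + 433*((169 − 347)*237 mod 733) = 347 + 433*328 = 142371.
Check: 142371 mod 433 = 347, 142371 mod 733 = 169. ✓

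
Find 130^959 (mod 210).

By square-and-multiply:
959 in binary is 1110111111, i.e. 959 = 512 + 256 + 128 + 32 + 16 + 8 + 4 + 2 + 1.
130^1 ≡ 130 (mod 210)
130^2 ≡ 130^2 = 16900 ≡ 100 (mod 210)
130^4 ≡ 100^2 = 10000 ≡ 130 (mod 210)
130^8 ≡ 130^2 = 16900 ≡ 100 (mod 210)
130^16 ≡ 100^2 = 10000 ≡ 130 (mod 210)
130^32 ≡ 130^2 = 16900 ≡ 100 (mod 210)
130^64 ≡ 100^2 = 10000 ≡ 130 (mod 210)
130^128 ≡ 130^2 = 16900 ≡ 100 (mod 210)
130^256 ≡ 100^2 = 10000 ≡ 130 (mod 210)
130^512 ≡ 130^2 = 16900 ≡ 100 (mod 210)
130^959 = 130^512 · 130^256 · 130^128 · 130^32 · 130^16 · 130^8 · 130^4 · 130^2 · 130^1 ≡ 100 · 130 · 100 · 100 · 130 · 100 · 130 · 100 · 130 (mod 210).
Accumulate the product:
100 · 130 = 13000 ≡ 190
190 · 100 = 19000 ≡ 100
100 · 100 = 10000 ≡ 130
130 · 130 = 16900 ≡ 100
100 · 100 = 10000 ≡ 130
130 · 130 = 16900 ≡ 100
100 · 100 = 10000 ≡ 130
130 · 130 = 16900 ≡ 100

100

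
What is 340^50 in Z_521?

By square-and-multiply:
340^1 ≡ 340 (mod 521)
340^2 ≡ 340^2 = 115600 ≡ 459 (mod 521)
340^4 ≡ 459^2 = 210681 ≡ 197 (mod 521)
340^8 ≡ 197^2 = 38809 ≡ 255 (mod 521)
340^16 ≡ 255^2 = 65025 ≡ 421 (mod 521)
340^32 ≡ 421^2 = 177241 ≡ 101 (mod 521)
340^50 = 340^32 * 340^16 * 340^2 ≡ 101 * 421 * 459 (mod 521).
Accumulate the product:
101 * 421 = 42521 ≡ 320
320 * 459 = 146880 ≡ 479

479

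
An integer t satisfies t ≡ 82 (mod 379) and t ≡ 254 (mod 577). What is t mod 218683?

379⁻¹ mod 577: 379*475 ≡ 1 (mod 577), so 379⁻¹ ≡ 475.
t = 82 + 379*((254 − 82)*475 mod 577) = 82 + 379*343 = 130079.

130079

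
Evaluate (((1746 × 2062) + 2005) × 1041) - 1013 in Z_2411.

2085

1746 × 2062 = 3600252 ≡ 629 (mod 2411)
629 + 2005 = 2634 ≡ 223 (mod 2411)
223 × 1041 = 232143 ≡ 687 (mod 2411)
687 - 1013 = -326 ≡ 2085 (mod 2411)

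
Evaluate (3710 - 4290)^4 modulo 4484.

3710 - 4290 = -580 ≡ 3904 (mod 4484)
(3904)^4 ≡ 1032 (mod 4484)

1032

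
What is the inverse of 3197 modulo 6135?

Run the extended Euclidean algorithm:
6135 = 1·3197 + 2938
3197 = 1·2938 + 259
2938 = 11·259 + 89
259 = 2·89 + 81
89 = 1·81 + 8
81 = 10·8 + 1
8 = 8·1 + 0
gcd(3197, 6135) = 1, so the inverse exists.
Back-substitute for 1:
1 = 1·81 − 10·8
  = −10·89 + 11·81
  = 11·259 − 32·89
  = −32·2938 + 363·259
  = 363·3197 − 395·2938
  = −395·6135 + 758·3197
So 3197⁻¹ ≡ 758 (mod 6135).

758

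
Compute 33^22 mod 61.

52

22 in binary is 10110, i.e. 22 = 16 + 4 + 2.
33^1 ≡ 33 (mod 61)
33^2 ≡ 33^2 = 1089 ≡ 52 (mod 61)
33^4 ≡ 52^2 = 2704 ≡ 20 (mod 61)
33^8 ≡ 20^2 = 400 ≡ 34 (mod 61)
33^16 ≡ 34^2 = 1156 ≡ 58 (mod 61)
33^22 = 33^16 × 33^4 × 33^2 ≡ 58 × 20 × 52 (mod 61).
Accumulate the product:
58 × 20 = 1160 ≡ 1
1 × 52 = 52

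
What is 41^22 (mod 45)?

31

Compute successive squares:
41^1 ≡ 41 (mod 45)
41^2 ≡ 41^2 = 1681 ≡ 16 (mod 45)
41^4 ≡ 16^2 = 256 ≡ 31 (mod 45)
41^8 ≡ 31^2 = 961 ≡ 16 (mod 45)
41^16 ≡ 16^2 = 256 ≡ 31 (mod 45)
41^22 = 41^16 × 41^4 × 41^2 ≡ 31 × 31 × 16 (mod 45).
Accumulate the product:
31 × 31 = 961 ≡ 16
16 × 16 = 256 ≡ 31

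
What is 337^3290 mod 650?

599

Using repeated squaring:
3290 in binary is 110011011010, i.e. 3290 = 2048 + 1024 + 128 + 64 + 16 + 8 + 2.
337^1 ≡ 337 (mod 650)
337^2 ≡ 337^2 = 113569 ≡ 469 (mod 650)
337^4 ≡ 469^2 = 219961 ≡ 261 (mod 650)
337^8 ≡ 261^2 = 68121 ≡ 521 (mod 650)
337^16 ≡ 521^2 = 271441 ≡ 391 (mod 650)
337^32 ≡ 391^2 = 152881 ≡ 131 (mod 650)
337^64 ≡ 131^2 = 17161 ≡ 261 (mod 650)
337^128 ≡ 261^2 = 68121 ≡ 521 (mod 650)
337^256 ≡ 521^2 = 271441 ≡ 391 (mod 650)
337^512 ≡ 391^2 = 152881 ≡ 131 (mod 650)
337^1024 ≡ 131^2 = 17161 ≡ 261 (mod 650)
337^2048 ≡ 261^2 = 68121 ≡ 521 (mod 650)
337^3290 = 337^2048 · 337^1024 · 337^128 · 337^64 · 337^16 · 337^8 · 337^2 ≡ 521 · 261 · 521 · 261 · 391 · 521 · 469 (mod 650).
Accumulate the product:
521 · 261 = 135981 ≡ 131
131 · 521 = 68251 ≡ 1
1 · 261 = 261
261 · 391 = 102051 ≡ 1
1 · 521 = 521
521 · 469 = 244349 ≡ 599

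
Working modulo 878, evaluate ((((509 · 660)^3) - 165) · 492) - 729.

547

509 · 660 = 335940 ≡ 544 (mod 878)
(544)^3 ≡ 860 (mod 878)
860 - 165 = 695
695 · 492 = 341940 ≡ 398 (mod 878)
398 - 729 = -331 ≡ 547 (mod 878)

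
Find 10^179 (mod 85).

179 in binary is 10110011, i.e. 179 = 128 + 32 + 16 + 2 + 1.
10^1 ≡ 10 (mod 85)
10^2 ≡ 10^2 = 100 ≡ 15 (mod 85)
10^4 ≡ 15^2 = 225 ≡ 55 (mod 85)
10^8 ≡ 55^2 = 3025 ≡ 50 (mod 85)
10^16 ≡ 50^2 = 2500 ≡ 35 (mod 85)
10^32 ≡ 35^2 = 1225 ≡ 35 (mod 85)
10^64 ≡ 35^2 = 1225 ≡ 35 (mod 85)
10^128 ≡ 35^2 = 1225 ≡ 35 (mod 85)
10^179 = 10^128 · 10^32 · 10^16 · 10^2 · 10^1 ≡ 35 · 35 · 35 · 15 · 10 (mod 85).
Accumulate the product:
35 · 35 = 1225 ≡ 35
35 · 35 = 1225 ≡ 35
35 · 15 = 525 ≡ 15
15 · 10 = 150 ≡ 65

65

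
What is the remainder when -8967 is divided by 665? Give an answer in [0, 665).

-8967 = -14·665 + 343, so -8967 ≡ 343 (mod 665).

343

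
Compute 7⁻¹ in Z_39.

28

39 = 5*7 + 4
7 = 1*4 + 3
4 = 1*3 + 1
3 = 3*1 + 0
gcd(7, 39) = 1, so the inverse exists.
Bézout: 1 = 2*39 − 11*7.
So 7⁻¹ ≡ −11 ≡ 28 (mod 39).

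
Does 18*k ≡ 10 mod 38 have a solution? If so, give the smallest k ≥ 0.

gcd(18, 38) = 2, and 2 | 10, so solutions exist.
Divide through by 2: 9*k = 5 (mod 19).
9⁻¹ ≡ 17 (mod 19).
k ≡ 17*5 ≡ 9 (mod 19).
The smallest non-negative solution is k = 9.

9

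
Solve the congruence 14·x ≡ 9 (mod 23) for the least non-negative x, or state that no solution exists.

22

gcd(14, 23) = 1, so a unique solution mod 23 exists.
14⁻¹ ≡ 5 (mod 23).
x ≡ 5·9 ≡ 22 (mod 23).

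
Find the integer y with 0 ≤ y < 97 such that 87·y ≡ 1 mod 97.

29

97 = 1*87 + 10
87 = 8*10 + 7
10 = 1*7 + 3
7 = 2*3 + 1
3 = 3*1 + 0
gcd(87, 97) = 1, so the inverse exists.
Back-substitute for 1:
1 = 1*7 − 2*3
  = −2*10 + 3*7
  = 3*87 − 26*10
  = −26*97 + 29*87
So 87⁻¹ ≡ 29 (mod 97).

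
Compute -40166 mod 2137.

-40166 = -19*2137 + 437, so -40166 ≡ 437 (mod 2137).

437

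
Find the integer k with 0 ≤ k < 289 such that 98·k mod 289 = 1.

289 = 2×98 + 93
98 = 1×93 + 5
93 = 18×5 + 3
5 = 1×3 + 2
3 = 1×2 + 1
2 = 2×1 + 0
gcd(98, 289) = 1, so the inverse exists.
Bézout: 1 = 39×289 − 115×98.
So 98⁻¹ ≡ −115 ≡ 174 (mod 289).

174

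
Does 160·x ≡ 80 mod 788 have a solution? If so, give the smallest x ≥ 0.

gcd(160, 788) = 4, and 4 | 80, so solutions exist.
Divide through by 4: 40·x mod 197 = 20.
40⁻¹ ≡ 133 (mod 197).
x ≡ 133·20 ≡ 99 (mod 197).
The smallest non-negative solution is x = 99.

99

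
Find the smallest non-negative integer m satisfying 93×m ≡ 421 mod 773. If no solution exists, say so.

337

gcd(93, 773) = 1, so a unique solution mod 773 exists.
93⁻¹ ≡ 133 (mod 773).
m ≡ 133×421 ≡ 337 (mod 773).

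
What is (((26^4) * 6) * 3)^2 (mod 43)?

15

(26)^4 ≡ 15 (mod 43)
15 * 6 = 90 ≡ 4 (mod 43)
4 * 3 = 12
(12)^2 ≡ 15 (mod 43)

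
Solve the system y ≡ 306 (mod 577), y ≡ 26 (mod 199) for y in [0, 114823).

577⁻¹ mod 199: 577×189 ≡ 1 (mod 199), so 577⁻¹ ≡ 189.
y = 306 + 577×((26 − 306)×189 mod 199) = 306 + 577×14 = 8384.

8384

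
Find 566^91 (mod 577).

566^1 ≡ 566 (mod 577)
566^2 ≡ 566^2 = 320356 ≡ 121 (mod 577)
566^4 ≡ 121^2 = 14641 ≡ 216 (mod 577)
566^8 ≡ 216^2 = 46656 ≡ 496 (mod 577)
566^16 ≡ 496^2 = 246016 ≡ 214 (mod 577)
566^32 ≡ 214^2 = 45796 ≡ 213 (mod 577)
566^64 ≡ 213^2 = 45369 ≡ 363 (mod 577)
566^91 = 566^64 * 566^16 * 566^8 * 566^2 * 566^1 ≡ 363 * 214 * 496 * 121 * 566 (mod 577).
Accumulate the product:
363 * 214 = 77682 ≡ 364
364 * 496 = 180544 ≡ 520
520 * 121 = 62920 ≡ 27
27 * 566 = 15282 ≡ 280

280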